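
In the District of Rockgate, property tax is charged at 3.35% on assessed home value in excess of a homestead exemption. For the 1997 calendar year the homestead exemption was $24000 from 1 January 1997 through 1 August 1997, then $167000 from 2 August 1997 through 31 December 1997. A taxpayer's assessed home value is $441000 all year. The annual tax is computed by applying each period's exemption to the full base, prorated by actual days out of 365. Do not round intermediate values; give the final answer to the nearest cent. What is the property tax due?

1 January – 1 August 1997: 213 days, exemption $24000 → ($441000 − $24000) × 3.35% × 213/365 = $8152.0644
2 August – 31 December 1997: 152 days, exemption $167000 → ($441000 − $167000) × 3.35% × 152/365 = $3822.4877
Total = $11974.5521

$11974.55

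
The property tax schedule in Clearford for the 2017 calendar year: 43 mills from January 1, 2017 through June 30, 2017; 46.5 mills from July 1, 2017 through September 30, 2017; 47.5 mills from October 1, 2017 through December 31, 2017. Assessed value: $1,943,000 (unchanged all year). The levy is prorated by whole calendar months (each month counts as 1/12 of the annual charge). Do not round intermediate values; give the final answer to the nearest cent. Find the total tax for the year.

January 1 – June 30, 2017: 6 months at 43 mills → $1,943,000 × 4.3% × 6/12 = $41,774.5000
July 1 – September 30, 2017: 3 months at 46.5 mills → $1,943,000 × 4.65% × 3/12 = $22,587.3750
October 1 – December 31, 2017: 3 months at 47.5 mills → $1,943,000 × 4.75% × 3/12 = $23,073.1250
Total = $87,435.0000

$87,435.00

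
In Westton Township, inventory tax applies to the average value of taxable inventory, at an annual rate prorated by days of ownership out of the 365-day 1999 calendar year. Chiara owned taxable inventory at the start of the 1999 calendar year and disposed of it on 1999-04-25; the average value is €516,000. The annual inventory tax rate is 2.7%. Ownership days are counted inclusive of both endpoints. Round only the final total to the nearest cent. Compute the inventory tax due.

Days held (1999-01-01 to 1999-04-25): 115 out of 365
Tax = €516,000 × 2.7% × 115/365 = €4,389.5342

€4,389.53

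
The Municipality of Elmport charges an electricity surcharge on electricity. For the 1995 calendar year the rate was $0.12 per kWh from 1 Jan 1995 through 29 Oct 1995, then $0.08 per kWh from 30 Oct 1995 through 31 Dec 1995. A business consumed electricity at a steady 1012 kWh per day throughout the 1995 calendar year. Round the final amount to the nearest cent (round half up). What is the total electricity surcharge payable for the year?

$41,775.36

1 Jan – 29 Oct 1995: 302 days × 1012 kWh/day = 305,624 kWh at $0.12/kWh → $36,674.88
30 Oct – 31 Dec 1995: 63 days × 1012 kWh/day = 63,756 kWh at $0.08/kWh → $5,100.48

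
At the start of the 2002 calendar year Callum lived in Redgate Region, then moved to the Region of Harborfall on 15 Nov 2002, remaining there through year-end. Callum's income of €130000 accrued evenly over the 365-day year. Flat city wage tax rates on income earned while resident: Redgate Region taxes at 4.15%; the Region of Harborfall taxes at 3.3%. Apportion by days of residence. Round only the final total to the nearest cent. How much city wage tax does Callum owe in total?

Redgate Region, 1 Jan – 14 Nov 2002: 318 days → €130000 × 4.15% × 318/365 = €4700.3014
The Region of Harborfall, 15 Nov – 31 Dec 2002: 47 days → €130000 × 3.3% × 47/365 = €552.4110
Total = €5252.7123

€5252.71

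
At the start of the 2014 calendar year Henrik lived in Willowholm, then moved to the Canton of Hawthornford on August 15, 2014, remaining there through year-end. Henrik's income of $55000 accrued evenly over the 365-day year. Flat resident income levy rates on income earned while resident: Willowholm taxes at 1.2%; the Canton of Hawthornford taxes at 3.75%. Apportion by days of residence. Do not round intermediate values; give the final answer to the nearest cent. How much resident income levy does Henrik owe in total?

$1194.10

Willowholm, January 1 – August 14, 2014: 226 days → $55000 × 1.2% × 226/365 = $408.6575
The Canton of Hawthornford, August 15 – December 31, 2014: 139 days → $55000 × 3.75% × 139/365 = $785.4452
Total = $1194.1027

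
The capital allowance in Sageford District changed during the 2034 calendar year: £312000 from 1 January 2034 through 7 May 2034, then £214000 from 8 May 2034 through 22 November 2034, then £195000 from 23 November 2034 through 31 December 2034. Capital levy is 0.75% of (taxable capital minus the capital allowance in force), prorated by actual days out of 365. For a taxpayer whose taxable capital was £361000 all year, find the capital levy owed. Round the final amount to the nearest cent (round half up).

£861.99

1 January – 7 May 2034: 127 days, exemption £312000 → (£361000 − £312000) × 0.75% × 127/365 = £127.8699
8 May – 22 November 2034: 199 days, exemption £214000 → (£361000 − £214000) × 0.75% × 199/365 = £601.0890
23 November – 31 December 2034: 39 days, exemption £195000 → (£361000 − £195000) × 0.75% × 39/365 = £133.0274
Total = £861.9863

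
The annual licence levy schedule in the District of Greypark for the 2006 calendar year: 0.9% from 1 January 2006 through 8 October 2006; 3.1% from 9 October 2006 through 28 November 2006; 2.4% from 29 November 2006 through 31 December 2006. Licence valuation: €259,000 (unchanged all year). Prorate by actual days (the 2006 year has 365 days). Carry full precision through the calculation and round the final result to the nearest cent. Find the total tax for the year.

1 January – 8 October 2006: 281 days at 0.9% → €259,000 × 0.9% × 281/365 = €1,794.5507
9 October – 28 November 2006: 51 days at 3.1% → €259,000 × 3.1% × 51/365 = €1,121.8603
29 November – 31 December 2006: 33 days at 2.4% → €259,000 × 2.4% × 33/365 = €561.9945
Total = €3,478.4055

€3,478.41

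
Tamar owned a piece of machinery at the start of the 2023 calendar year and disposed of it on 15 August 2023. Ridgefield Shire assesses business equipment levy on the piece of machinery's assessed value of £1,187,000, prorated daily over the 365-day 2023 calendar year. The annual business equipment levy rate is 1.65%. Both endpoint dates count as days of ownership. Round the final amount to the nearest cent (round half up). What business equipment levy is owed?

£12,180.57

Days held (1 January – 15 August 2023): 227 out of 365
Tax = £1,187,000 × 1.65% × 227/365 = £12,180.5712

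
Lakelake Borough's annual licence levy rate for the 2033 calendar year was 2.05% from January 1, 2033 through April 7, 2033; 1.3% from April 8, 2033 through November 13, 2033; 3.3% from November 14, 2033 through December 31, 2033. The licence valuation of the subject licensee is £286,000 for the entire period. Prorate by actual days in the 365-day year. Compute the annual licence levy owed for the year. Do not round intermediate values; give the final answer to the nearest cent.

£5,040.26

January 1 – April 7, 2033: 97 days at 2.05% → £286,000 × 2.05% × 97/365 = £1,558.1123
April 8 – November 13, 2033: 220 days at 1.3% → £286,000 × 1.3% × 220/365 = £2,240.9863
November 14 – December 31, 2033: 48 days at 3.3% → £286,000 × 3.3% × 48/365 = £1,241.1616
Total = £5,040.2603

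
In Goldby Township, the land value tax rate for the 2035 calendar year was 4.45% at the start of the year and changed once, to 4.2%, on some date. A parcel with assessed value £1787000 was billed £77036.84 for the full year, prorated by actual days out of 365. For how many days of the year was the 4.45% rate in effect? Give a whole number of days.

162 days

Let d = days at the first rate; then 365 − d days at the second rate.
£1787000 × [4.45%·d + 4.2%·(365−d)] / 365 = £77036.84
Solving gives d = 162, so the new rate took effect on 12 Jun 2035.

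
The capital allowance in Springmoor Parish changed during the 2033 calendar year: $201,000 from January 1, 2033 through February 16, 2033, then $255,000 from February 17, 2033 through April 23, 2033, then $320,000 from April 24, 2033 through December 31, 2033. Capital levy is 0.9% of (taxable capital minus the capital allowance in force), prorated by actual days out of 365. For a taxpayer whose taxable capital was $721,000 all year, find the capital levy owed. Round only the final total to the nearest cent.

$3,852.69

January 1 – February 16, 2033: 47 days, exemption $201,000 → ($721,000 − $201,000) × 0.9% × 47/365 = $602.6301
February 17 – April 23, 2033: 66 days, exemption $255,000 → ($721,000 − $255,000) × 0.9% × 66/365 = $758.3671
April 24 – December 31, 2033: 252 days, exemption $320,000 → ($721,000 − $320,000) × 0.9% × 252/365 = $2,491.6932
Total = $3,852.6904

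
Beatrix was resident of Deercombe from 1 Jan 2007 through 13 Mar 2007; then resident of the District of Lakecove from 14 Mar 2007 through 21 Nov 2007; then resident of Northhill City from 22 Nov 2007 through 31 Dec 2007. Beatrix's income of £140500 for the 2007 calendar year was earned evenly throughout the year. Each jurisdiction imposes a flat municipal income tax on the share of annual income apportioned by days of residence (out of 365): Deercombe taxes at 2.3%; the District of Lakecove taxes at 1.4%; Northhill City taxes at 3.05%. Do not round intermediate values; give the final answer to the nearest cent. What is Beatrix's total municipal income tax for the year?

Deercombe, 1 Jan – 13 Mar 2007: 72 days → £140500 × 2.3% × 72/365 = £637.4466
The District of Lakecove, 14 Mar – 21 Nov 2007: 253 days → £140500 × 1.4% × 253/365 = £1363.4274
Northhill City, 22 Nov – 31 Dec 2007: 40 days → £140500 × 3.05% × 40/365 = £469.6164
Total = £2470.4904

£2470.49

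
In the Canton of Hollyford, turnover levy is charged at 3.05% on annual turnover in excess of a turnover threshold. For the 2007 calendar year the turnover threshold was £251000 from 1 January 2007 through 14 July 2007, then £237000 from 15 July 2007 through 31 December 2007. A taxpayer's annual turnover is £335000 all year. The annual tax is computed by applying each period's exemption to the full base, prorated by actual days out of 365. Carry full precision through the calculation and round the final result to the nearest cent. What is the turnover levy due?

£2760.88

1 January – 14 July 2007: 195 days, exemption £251000 → (£335000 − £251000) × 3.05% × 195/365 = £1368.7397
15 July – 31 December 2007: 170 days, exemption £237000 → (£335000 − £237000) × 3.05% × 170/365 = £1392.1370
Total = £2760.8767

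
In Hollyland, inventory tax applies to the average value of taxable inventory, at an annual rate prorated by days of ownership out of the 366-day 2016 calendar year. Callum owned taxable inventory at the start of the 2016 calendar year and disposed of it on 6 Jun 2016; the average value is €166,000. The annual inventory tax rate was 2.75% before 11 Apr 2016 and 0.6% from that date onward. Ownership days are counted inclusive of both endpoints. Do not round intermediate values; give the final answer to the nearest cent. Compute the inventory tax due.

1 Jan – 10 Apr 2016: 101 days at 2.75% → €166,000 × 2.75% × 101/366 = €1,259.7404
11 Apr – 6 Jun 2016: 57 days at 0.6% → €166,000 × 0.6% × 57/366 = €155.1148
Total = €1,414.8552

€1,414.86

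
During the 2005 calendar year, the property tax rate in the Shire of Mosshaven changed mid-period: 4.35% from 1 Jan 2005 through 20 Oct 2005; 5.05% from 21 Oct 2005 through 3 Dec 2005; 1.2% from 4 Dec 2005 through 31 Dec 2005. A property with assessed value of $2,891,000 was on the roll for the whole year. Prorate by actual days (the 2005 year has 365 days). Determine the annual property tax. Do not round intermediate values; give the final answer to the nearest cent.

1 Jan – 20 Oct 2005: 293 days at 4.35% → $2,891,000 × 4.35% × 293/365 = $100,951.3438
21 Oct – 3 Dec 2005: 44 days at 5.05% → $2,891,000 × 5.05% × 44/365 = $17,599.4575
4 Dec – 31 Dec 2005: 28 days at 1.2% → $2,891,000 × 1.2% × 28/365 = $2,661.3041
Total = $121,212.1055

$121,212.11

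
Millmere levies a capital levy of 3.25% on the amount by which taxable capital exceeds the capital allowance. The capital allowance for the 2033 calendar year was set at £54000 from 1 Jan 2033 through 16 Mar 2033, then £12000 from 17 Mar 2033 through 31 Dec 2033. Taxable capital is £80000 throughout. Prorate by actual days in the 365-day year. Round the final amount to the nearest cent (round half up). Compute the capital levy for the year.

1 Jan – 16 Mar 2033: 75 days, exemption £54000 → (£80000 − £54000) × 3.25% × 75/365 = £173.6301
17 Mar – 31 Dec 2033: 290 days, exemption £12000 → (£80000 − £12000) × 3.25% × 290/365 = £1755.8904
Total = £1929.5205

£1929.52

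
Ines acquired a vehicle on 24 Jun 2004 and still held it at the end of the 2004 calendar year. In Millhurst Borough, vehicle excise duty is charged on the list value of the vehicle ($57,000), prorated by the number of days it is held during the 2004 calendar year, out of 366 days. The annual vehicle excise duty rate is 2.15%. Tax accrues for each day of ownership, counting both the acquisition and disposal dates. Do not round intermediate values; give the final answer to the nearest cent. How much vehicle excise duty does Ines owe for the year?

$639.54

Days held (24 Jun – 31 Dec 2004): 191 out of 366
Tax = $57,000 × 2.15% × 191/366 = $639.5369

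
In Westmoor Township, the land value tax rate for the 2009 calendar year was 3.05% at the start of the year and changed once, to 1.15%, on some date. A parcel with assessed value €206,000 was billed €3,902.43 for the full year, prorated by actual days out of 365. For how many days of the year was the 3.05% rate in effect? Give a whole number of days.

Let d = days at the first rate; then 365 − d days at the second rate.
€206,000 × [3.05%·d + 1.15%·(365−d)] / 365 = €3,902.43
Solving gives d = 143, so the new rate took effect on 24 May 2009.

143 days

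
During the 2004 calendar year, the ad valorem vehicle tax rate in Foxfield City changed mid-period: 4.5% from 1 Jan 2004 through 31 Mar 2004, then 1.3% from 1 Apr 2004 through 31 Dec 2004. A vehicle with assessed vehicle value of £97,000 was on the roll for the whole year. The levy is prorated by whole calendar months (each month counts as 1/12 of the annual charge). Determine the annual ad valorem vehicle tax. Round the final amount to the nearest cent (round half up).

1 Jan – 31 Mar 2004: 3 months at 4.5% → £97,000 × 4.5% × 3/12 = £1,091.2500
1 Apr – 31 Dec 2004: 9 months at 1.3% → £97,000 × 1.3% × 9/12 = £945.7500
Total = £2,037.0000

£2,037.00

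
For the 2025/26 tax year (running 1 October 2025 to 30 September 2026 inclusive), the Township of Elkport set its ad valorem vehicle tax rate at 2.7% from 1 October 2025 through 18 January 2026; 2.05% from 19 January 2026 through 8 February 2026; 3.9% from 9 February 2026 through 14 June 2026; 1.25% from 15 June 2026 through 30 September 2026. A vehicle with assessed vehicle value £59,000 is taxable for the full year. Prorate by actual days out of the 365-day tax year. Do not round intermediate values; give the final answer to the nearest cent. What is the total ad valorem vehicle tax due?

1 October 2025 – 18 January 2026: 110 days at 2.7% → £59,000 × 2.7% × 110/365 = £480.0822
19 January – 8 February 2026: 21 days at 2.05% → £59,000 × 2.05% × 21/365 = £69.5877
9 February – 14 June 2026: 126 days at 3.9% → £59,000 × 3.9% × 126/365 = £794.3178
15 June – 30 September 2026: 108 days at 1.25% → £59,000 × 1.25% × 108/365 = £218.2192
Total = £1,562.2068

£1,562.21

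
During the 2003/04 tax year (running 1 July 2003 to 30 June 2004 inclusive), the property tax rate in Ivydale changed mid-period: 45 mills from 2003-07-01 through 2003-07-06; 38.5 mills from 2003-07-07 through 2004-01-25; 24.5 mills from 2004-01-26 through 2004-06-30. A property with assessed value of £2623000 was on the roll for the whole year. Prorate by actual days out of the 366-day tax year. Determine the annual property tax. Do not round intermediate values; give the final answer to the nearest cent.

£85512.67

2003-07-01 to 2003-07-06: 6 days at 45 mills → £2623000 × 4.5% × 6/366 = £1935.0000
2003-07-07 to 2004-01-25: 203 days at 38.5 mills → £2623000 × 3.85% × 203/366 = £56011.0833
2004-01-26 to 2004-06-30: 157 days at 24.5 mills → £2623000 × 2.45% × 157/366 = £27566.5833
Total = £85512.6667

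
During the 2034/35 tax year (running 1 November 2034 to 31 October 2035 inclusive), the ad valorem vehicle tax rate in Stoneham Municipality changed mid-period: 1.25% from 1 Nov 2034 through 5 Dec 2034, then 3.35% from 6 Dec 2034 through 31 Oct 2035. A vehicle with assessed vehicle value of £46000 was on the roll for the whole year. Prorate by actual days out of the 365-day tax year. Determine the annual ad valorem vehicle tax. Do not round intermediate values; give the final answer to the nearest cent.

1 Nov – 5 Dec 2034: 35 days at 1.25% → £46000 × 1.25% × 35/365 = £55.1370
6 Dec 2034 – 31 Oct 2035: 330 days at 3.35% → £46000 × 3.35% × 330/365 = £1393.2329
Total = £1448.3699

£1448.37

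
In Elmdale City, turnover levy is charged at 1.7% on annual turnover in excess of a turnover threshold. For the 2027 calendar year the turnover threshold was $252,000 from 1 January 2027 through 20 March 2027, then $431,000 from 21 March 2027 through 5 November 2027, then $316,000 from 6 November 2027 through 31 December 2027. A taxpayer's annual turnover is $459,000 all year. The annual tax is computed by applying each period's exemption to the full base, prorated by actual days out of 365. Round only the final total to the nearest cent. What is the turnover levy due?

$1,434.57

1 January – 20 March 2027: 79 days, exemption $252,000 → ($459,000 − $252,000) × 1.7% × 79/365 = $761.6466
21 March – 5 November 2027: 230 days, exemption $431,000 → ($459,000 − $431,000) × 1.7% × 230/365 = $299.9452
6 November – 31 December 2027: 56 days, exemption $316,000 → ($459,000 − $316,000) × 1.7% × 56/365 = $372.9753
Total = $1,434.5671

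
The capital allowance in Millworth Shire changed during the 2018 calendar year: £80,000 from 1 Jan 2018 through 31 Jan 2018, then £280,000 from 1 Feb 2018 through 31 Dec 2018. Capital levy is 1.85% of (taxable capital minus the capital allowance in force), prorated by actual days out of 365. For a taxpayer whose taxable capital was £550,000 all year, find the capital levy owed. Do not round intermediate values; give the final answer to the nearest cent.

£5,309.25

1 Jan – 31 Jan 2018: 31 days, exemption £80,000 → (£550,000 − £80,000) × 1.85% × 31/365 = £738.4795
1 Feb – 31 Dec 2018: 334 days, exemption £280,000 → (£550,000 − £280,000) × 1.85% × 334/365 = £4,570.7671
Total = £5,309.2466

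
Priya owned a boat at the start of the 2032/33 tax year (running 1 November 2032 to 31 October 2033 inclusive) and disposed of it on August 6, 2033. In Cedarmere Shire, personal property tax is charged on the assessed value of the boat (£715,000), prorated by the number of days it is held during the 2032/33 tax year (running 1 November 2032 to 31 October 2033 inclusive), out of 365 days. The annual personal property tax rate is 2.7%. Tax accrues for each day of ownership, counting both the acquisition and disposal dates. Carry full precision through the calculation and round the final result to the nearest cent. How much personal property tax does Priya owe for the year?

£14,756.42

Days held (November 1, 2032 – August 6, 2033): 279 out of 365
Tax = £715,000 × 2.7% × 279/365 = £14,756.4247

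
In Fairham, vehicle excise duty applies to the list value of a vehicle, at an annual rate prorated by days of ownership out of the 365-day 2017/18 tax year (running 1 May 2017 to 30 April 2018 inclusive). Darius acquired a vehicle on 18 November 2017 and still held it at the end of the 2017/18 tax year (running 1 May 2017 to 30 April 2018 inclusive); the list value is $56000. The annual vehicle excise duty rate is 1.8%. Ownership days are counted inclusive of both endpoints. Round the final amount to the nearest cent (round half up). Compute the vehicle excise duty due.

$452.91

Days held (18 November 2017 – 30 April 2018): 164 out of 365
Tax = $56000 × 1.8% × 164/365 = $452.9096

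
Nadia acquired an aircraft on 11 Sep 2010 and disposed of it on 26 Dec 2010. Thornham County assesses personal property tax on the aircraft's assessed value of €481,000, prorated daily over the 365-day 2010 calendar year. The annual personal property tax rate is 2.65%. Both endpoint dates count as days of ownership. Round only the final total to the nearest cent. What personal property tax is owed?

€3,736.65

Days held (11 Sep – 26 Dec 2010): 107 out of 365
Tax = €481,000 × 2.65% × 107/365 = €3,736.6452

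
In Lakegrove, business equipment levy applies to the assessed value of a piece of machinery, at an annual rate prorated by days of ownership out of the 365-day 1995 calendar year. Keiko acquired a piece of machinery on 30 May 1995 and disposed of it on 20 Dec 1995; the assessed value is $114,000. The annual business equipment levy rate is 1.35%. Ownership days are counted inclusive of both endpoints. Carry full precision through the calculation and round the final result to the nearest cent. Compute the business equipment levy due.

$864.37

Days held (30 May – 20 Dec 1995): 205 out of 365
Tax = $114,000 × 1.35% × 205/365 = $864.3699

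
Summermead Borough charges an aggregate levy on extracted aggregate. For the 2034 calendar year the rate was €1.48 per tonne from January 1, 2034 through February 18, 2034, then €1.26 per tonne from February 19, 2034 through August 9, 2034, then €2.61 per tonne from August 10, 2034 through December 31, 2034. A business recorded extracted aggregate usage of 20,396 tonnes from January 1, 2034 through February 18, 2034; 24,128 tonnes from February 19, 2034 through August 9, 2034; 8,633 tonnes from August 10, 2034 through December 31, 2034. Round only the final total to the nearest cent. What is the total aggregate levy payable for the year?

€83119.49

January 1 – February 18, 2034: 20,396 tonnes at €1.48/tonne → €30186.08
February 19 – August 9, 2034: 24,128 tonnes at €1.26/tonne → €30401.28
August 10 – December 31, 2034: 8,633 tonnes at €2.61/tonne → €22532.13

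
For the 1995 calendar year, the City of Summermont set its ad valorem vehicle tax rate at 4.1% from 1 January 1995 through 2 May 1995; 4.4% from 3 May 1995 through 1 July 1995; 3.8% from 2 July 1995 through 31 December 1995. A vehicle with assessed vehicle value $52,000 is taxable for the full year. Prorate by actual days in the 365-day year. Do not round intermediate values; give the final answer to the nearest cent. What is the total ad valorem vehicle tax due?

1 January – 2 May 1995: 122 days at 4.1% → $52,000 × 4.1% × 122/365 = $712.6137
3 May – 1 July 1995: 60 days at 4.4% → $52,000 × 4.4% × 60/365 = $376.1096
2 July – 31 December 1995: 183 days at 3.8% → $52,000 × 3.8% × 183/365 = $990.7068
Total = $2,079.4301

$2,079.43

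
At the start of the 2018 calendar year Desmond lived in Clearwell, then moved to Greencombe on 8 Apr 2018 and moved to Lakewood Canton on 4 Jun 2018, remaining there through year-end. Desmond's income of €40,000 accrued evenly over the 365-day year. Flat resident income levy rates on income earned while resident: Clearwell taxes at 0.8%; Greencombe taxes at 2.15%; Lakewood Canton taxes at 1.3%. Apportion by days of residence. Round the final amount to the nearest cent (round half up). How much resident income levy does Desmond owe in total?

€519.95

Clearwell, 1 Jan – 7 Apr 2018: 97 days → €40,000 × 0.8% × 97/365 = €85.0411
Greencombe, 8 Apr – 3 Jun 2018: 57 days → €40,000 × 2.15% × 57/365 = €134.3014
Lakewood Canton, 4 Jun – 31 Dec 2018: 211 days → €40,000 × 1.3% × 211/365 = €300.6027
Total = €519.9452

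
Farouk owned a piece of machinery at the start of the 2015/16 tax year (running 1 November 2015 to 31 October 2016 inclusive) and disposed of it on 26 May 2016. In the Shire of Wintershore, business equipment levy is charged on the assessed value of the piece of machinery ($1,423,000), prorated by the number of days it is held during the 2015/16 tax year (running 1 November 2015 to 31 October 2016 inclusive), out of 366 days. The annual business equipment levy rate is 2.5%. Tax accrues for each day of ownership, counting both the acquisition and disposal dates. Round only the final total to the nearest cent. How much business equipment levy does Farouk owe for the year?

Days held (1 November 2015 – 26 May 2016): 208 out of 366
Tax = $1,423,000 × 2.5% × 208/366 = $20,217.4863

$20,217.49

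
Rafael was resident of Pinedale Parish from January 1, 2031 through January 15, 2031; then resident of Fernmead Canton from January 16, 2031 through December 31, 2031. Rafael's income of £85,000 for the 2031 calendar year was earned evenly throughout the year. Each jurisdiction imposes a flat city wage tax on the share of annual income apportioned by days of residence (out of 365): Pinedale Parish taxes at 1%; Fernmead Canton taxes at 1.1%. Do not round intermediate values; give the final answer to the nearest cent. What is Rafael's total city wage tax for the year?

Pinedale Parish, January 1 – January 15, 2031: 15 days → £85,000 × 1% × 15/365 = £34.9315
Fernmead Canton, January 16 – December 31, 2031: 350 days → £85,000 × 1.1% × 350/365 = £896.5753
Total = £931.5068

£931.51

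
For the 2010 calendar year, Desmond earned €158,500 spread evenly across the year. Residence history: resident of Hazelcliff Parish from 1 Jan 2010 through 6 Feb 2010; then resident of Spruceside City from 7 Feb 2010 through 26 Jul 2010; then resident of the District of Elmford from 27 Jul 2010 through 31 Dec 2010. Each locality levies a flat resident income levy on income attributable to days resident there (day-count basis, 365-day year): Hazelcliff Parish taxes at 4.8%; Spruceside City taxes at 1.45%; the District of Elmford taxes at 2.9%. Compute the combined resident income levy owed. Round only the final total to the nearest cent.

Hazelcliff Parish, 1 Jan – 6 Feb 2010: 37 days → €158,500 × 4.8% × 37/365 = €771.2219
Spruceside City, 7 Feb – 26 Jul 2010: 170 days → €158,500 × 1.45% × 170/365 = €1,070.4178
The District of Elmford, 27 Jul – 31 Dec 2010: 158 days → €158,500 × 2.9% × 158/365 = €1,989.7178
Total = €3,831.3575

€3,831.36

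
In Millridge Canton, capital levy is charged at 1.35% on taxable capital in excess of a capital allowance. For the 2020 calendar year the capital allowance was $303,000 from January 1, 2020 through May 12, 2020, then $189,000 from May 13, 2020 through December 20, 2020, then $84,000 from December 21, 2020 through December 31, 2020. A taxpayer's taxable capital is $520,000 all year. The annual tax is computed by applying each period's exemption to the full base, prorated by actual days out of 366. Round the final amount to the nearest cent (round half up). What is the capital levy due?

$3,951.85

January 1 – May 12, 2020: 133 days, exemption $303,000 → ($520,000 − $303,000) × 1.35% × 133/366 = $1,064.5451
May 13 – December 20, 2020: 222 days, exemption $189,000 → ($520,000 − $189,000) × 1.35% × 222/366 = $2,710.4016
December 21 – December 31, 2020: 11 days, exemption $84,000 → ($520,000 − $84,000) × 1.35% × 11/366 = $176.9016
Total = $3,951.8484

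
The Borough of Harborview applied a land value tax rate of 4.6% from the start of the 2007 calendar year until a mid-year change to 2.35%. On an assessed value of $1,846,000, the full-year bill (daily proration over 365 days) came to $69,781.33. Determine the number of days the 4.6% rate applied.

232 days

Let d = days at the first rate; then 365 − d days at the second rate.
$1,846,000 × [4.6%·d + 2.35%·(365−d)] / 365 = $69,781.33
Solving gives d = 232, so the new rate took effect on 21 Aug 2007.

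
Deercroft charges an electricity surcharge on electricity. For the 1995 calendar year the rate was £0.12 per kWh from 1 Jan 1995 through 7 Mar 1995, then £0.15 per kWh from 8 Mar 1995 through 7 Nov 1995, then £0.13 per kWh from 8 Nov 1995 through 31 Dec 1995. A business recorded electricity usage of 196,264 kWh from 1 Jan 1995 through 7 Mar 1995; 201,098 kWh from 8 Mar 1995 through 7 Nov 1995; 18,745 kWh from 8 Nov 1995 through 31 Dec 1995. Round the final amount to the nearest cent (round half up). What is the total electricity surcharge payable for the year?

1 Jan – 7 Mar 1995: 196,264 kWh at £0.12/kWh → £23551.68
8 Mar – 7 Nov 1995: 201,098 kWh at £0.15/kWh → £30164.70
8 Nov – 31 Dec 1995: 18,745 kWh at £0.13/kWh → £2436.85

£56153.23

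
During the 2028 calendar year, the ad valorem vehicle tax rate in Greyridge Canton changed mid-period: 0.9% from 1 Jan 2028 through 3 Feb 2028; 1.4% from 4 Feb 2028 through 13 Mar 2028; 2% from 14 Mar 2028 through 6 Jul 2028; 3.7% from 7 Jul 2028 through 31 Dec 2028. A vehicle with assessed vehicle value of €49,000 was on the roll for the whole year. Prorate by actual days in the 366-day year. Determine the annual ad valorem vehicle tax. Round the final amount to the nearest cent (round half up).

€1,303.72

1 Jan – 3 Feb 2028: 34 days at 0.9% → €49,000 × 0.9% × 34/366 = €40.9672
4 Feb – 13 Mar 2028: 39 days at 1.4% → €49,000 × 1.4% × 39/366 = €73.0984
14 Mar – 6 Jul 2028: 115 days at 2% → €49,000 × 2% × 115/366 = €307.9235
7 Jul – 31 Dec 2028: 178 days at 3.7% → €49,000 × 3.7% × 178/366 = €881.7322
Total = €1,303.7213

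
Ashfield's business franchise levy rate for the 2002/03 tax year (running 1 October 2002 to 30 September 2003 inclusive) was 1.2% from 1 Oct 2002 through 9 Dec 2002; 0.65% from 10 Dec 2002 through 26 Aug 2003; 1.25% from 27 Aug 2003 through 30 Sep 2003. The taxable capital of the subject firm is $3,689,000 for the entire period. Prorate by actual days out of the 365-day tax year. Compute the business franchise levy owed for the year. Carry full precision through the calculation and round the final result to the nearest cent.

$29,992.08

1 Oct – 9 Dec 2002: 70 days at 1.2% → $3,689,000 × 1.2% × 70/365 = $8,489.7534
10 Dec 2002 – 26 Aug 2003: 260 days at 0.65% → $3,689,000 × 0.65% × 260/365 = $17,080.5753
27 Aug – 30 Sep 2003: 35 days at 1.25% → $3,689,000 × 1.25% × 35/365 = $4,421.7466
Total = $29,992.0753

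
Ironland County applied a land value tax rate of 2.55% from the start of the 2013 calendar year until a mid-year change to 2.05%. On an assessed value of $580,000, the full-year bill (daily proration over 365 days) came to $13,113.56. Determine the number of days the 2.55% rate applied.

154 days

Let d = days at the first rate; then 365 − d days at the second rate.
$580,000 × [2.55%·d + 2.05%·(365−d)] / 365 = $13,113.56
Solving gives d = 154, so the new rate took effect on June 4, 2013.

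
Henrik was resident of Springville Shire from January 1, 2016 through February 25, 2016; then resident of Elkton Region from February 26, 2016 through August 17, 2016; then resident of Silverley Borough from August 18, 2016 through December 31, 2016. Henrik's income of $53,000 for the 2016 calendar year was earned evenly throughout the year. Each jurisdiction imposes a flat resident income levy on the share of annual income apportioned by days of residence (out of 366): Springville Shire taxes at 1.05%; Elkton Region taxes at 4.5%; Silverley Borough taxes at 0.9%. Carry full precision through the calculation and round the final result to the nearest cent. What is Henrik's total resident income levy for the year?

Springville Shire, January 1 – February 25, 2016: 56 days → $53,000 × 1.05% × 56/366 = $85.1475
Elkton Region, February 26 – August 17, 2016: 174 days → $53,000 × 4.5% × 174/366 = $1,133.8525
Silverley Borough, August 18 – December 31, 2016: 136 days → $53,000 × 0.9% × 136/366 = $177.2459
Total = $1,396.2459

$1,396.25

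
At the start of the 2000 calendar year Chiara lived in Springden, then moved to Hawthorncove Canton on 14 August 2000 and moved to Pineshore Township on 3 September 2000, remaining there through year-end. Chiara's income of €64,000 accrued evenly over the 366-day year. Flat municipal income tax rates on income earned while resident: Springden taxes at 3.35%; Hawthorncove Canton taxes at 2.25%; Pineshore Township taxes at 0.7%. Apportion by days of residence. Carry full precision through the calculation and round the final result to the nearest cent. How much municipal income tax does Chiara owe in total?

Springden, 1 January – 13 August 2000: 226 days → €64,000 × 3.35% × 226/366 = €1,323.8907
Hawthorncove Canton, 14 August – 2 September 2000: 20 days → €64,000 × 2.25% × 20/366 = €78.6885
Pineshore Township, 3 September – 31 December 2000: 120 days → €64,000 × 0.7% × 120/366 = €146.8852
Total = €1,549.4645

€1,549.46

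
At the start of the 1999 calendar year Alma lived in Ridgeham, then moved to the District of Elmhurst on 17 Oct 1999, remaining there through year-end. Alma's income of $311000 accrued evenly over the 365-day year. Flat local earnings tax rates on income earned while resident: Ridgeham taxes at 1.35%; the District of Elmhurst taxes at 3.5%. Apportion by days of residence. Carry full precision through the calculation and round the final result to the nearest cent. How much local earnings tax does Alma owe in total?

$5590.76

Ridgeham, 1 Jan – 16 Oct 1999: 289 days → $311000 × 1.35% × 289/365 = $3324.2918
The District of Elmhurst, 17 Oct – 31 Dec 1999: 76 days → $311000 × 3.5% × 76/365 = $2266.4658
Total = $5590.7575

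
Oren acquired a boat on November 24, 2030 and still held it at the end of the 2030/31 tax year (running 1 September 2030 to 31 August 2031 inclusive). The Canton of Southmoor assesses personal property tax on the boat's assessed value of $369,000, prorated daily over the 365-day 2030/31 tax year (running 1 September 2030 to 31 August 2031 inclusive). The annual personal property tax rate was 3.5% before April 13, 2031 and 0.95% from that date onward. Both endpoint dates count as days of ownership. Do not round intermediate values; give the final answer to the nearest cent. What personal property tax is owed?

$6,307.88

November 24, 2030 – April 12, 2031: 140 days at 3.5% → $369,000 × 3.5% × 140/365 = $4,953.6986
April 13 – August 31, 2031: 141 days at 0.95% → $369,000 × 0.95% × 141/365 = $1,354.1795
Total = $6,307.8781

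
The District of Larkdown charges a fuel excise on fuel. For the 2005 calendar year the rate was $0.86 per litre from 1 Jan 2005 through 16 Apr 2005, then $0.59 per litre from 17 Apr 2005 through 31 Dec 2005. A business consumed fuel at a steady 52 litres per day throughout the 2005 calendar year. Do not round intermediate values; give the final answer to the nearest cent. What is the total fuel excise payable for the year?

$12686.44

1 Jan – 16 Apr 2005: 106 days × 52 litres/day = 5,512 litres at $0.86/litre → $4740.32
17 Apr – 31 Dec 2005: 259 days × 52 litres/day = 13,468 litres at $0.59/litre → $7946.12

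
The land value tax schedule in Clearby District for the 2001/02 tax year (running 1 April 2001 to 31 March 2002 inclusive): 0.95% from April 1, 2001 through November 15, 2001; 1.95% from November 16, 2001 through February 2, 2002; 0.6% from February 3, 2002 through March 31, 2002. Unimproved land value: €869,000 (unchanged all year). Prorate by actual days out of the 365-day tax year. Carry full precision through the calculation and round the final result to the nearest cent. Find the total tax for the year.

April 1 – November 15, 2001: 229 days at 0.95% → €869,000 × 0.95% × 229/365 = €5,179.4781
November 16, 2001 – February 2, 2002: 79 days at 1.95% → €869,000 × 1.95% × 79/365 = €3,667.6562
February 3 – March 31, 2002: 57 days at 0.6% → €869,000 × 0.6% × 57/365 = €814.2411
Total = €9,661.3753

€9,661.38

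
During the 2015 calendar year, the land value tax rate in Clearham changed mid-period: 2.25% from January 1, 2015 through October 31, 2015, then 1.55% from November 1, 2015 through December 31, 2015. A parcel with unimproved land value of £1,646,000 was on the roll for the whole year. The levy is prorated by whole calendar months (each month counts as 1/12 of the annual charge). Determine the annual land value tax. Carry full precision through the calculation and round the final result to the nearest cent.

£35,114.67

January 1 – October 31, 2015: 10 months at 2.25% → £1,646,000 × 2.25% × 10/12 = £30,862.5000
November 1 – December 31, 2015: 2 months at 1.55% → £1,646,000 × 1.55% × 2/12 = £4,252.1667
Total = £35,114.6667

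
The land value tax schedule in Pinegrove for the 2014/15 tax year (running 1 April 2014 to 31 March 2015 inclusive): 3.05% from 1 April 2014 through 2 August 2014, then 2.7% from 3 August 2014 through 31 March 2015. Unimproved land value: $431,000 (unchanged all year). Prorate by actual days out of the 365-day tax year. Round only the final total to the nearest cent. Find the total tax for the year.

1 April – 2 August 2014: 124 days at 3.05% → $431,000 × 3.05% × 124/365 = $4,465.8685
3 August 2014 – 31 March 2015: 241 days at 2.7% → $431,000 × 2.7% × 241/365 = $7,683.6082
Total = $12,149.4767

$12,149.48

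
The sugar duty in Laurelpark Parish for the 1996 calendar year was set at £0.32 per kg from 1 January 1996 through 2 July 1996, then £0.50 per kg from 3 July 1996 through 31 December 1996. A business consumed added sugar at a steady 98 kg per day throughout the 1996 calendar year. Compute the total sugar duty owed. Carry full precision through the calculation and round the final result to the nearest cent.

1 January – 2 July 1996: 184 days × 98 kg/day = 18,032 kg at £0.32/kg → £5770.24
3 July – 31 December 1996: 182 days × 98 kg/day = 17,836 kg at £0.50/kg → £8918.00

£14688.24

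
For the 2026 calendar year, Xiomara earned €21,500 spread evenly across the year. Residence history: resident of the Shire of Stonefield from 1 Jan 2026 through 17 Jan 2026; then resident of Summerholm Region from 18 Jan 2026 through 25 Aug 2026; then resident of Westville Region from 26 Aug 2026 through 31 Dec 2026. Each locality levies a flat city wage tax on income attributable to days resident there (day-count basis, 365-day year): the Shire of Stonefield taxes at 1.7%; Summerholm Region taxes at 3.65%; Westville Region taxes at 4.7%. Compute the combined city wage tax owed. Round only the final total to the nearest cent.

€844.39

The Shire of Stonefield, 1 Jan – 17 Jan 2026: 17 days → €21,500 × 1.7% × 17/365 = €17.0233
Summerholm Region, 18 Jan – 25 Aug 2026: 220 days → €21,500 × 3.65% × 220/365 = €473.0000
Westville Region, 26 Aug – 31 Dec 2026: 128 days → €21,500 × 4.7% × 128/365 = €354.3671
Total = €844.3904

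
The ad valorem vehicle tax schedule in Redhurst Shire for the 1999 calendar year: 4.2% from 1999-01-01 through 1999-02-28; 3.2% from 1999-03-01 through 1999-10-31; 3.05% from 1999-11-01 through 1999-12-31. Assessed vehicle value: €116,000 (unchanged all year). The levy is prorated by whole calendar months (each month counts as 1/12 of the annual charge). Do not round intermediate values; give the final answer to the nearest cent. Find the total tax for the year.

€3,876.33

1999-01-01 to 1999-02-28: 2 months at 4.2% → €116,000 × 4.2% × 2/12 = €812.0000
1999-03-01 to 1999-10-31: 8 months at 3.2% → €116,000 × 3.2% × 8/12 = €2,474.6667
1999-11-01 to 1999-12-31: 2 months at 3.05% → €116,000 × 3.05% × 2/12 = €589.6667
Total = €3,876.3333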